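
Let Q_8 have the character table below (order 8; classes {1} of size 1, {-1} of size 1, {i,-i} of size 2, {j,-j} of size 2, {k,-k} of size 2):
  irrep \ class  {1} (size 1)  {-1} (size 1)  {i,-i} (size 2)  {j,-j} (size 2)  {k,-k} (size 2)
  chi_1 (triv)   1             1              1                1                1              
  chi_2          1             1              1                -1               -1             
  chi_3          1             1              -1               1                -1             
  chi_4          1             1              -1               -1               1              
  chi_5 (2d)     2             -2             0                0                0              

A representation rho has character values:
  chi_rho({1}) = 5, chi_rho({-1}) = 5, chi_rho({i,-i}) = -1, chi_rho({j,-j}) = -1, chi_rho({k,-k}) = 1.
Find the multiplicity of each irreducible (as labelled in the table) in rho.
Multiplicities: chi_1: 1, chi_2: 1, chi_3: 1, chi_4: 2, chi_5: 0.

Explanation: Use <chi_rho, chi> = (1/|G|) sum_C |C| * chi_rho(C) * conj(chi(C)) with |G| = 8 for each irreducible chi in the table:
  <chi_rho, chi_1> = (1/8)[1*(5)*conj(1) + 1*(5)*conj(1) + 2*(-1)*conj(1) + 2*(-1)*conj(1) + 2*(1)*conj(1)]
      = (1/8)[(5) + (5) + (-2) + (-2) + (2)] = 8/8 = 1
  <chi_rho, chi_2> = (1/8)[1*(5)*conj(1) + 1*(5)*conj(1) + 2*(-1)*conj(1) + 2*(-1)*conj(-1) + 2*(1)*conj(-1)]
      = (1/8)[(5) + (5) + (-2) + (2) + (-2)] = 8/8 = 1
  <chi_rho, chi_3> = (1/8)[1*(5)*conj(1) + 1*(5)*conj(1) + 2*(-1)*conj(-1) + 2*(-1)*conj(1) + 2*(1)*conj(-1)]
      = (1/8)[(5) + (5) + (2) + (-2) + (-2)] = 8/8 = 1
  <chi_rho, chi_4> = (1/8)[1*(5)*conj(1) + 1*(5)*conj(1) + 2*(-1)*conj(-1) + 2*(-1)*conj(-1) + 2*(1)*conj(1)]
      = (1/8)[(5) + (5) + (2) + (2) + (2)] = 16/8 = 2
  <chi_rho, chi_5> = (1/8)[1*(5)*conj(2) + 1*(5)*conj(-2) + 2*(-1)*conj(0) + 2*(-1)*conj(0) + 2*(1)*conj(0)]
      = (1/8)[(10) + (-10) + (0) + (0) + (0)] = 0/8 = 0
Dimension check: dim(rho) = sum (mult * dim) = 1*1 + 1*1 + 1*1 + 2*1 + 0*2 = 5 = chi_rho(e) = 5.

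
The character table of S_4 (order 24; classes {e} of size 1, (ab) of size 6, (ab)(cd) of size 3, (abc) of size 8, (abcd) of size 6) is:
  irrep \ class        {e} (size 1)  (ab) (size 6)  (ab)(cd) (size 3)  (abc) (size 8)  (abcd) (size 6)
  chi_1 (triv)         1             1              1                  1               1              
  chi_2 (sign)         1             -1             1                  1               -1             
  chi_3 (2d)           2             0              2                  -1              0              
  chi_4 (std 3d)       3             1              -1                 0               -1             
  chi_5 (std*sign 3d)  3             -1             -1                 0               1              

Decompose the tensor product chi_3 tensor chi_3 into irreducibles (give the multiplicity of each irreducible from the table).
chi_3 tensor chi_3 = chi_1 + chi_2 + chi_3 (all other irreducibles have multiplicity 0).

Derivation: The character of a tensor product is the pointwise product (chi_3 * chi_3)(C) = chi_3(C) * chi_3(C):
  {e}: (2)*(2), (ab): (0)*(0), (ab)(cd): (2)*(2), (abc): (-1)*(-1), (abcd): (0)*(0)
so (chi_3 * chi_3) takes values
  {e} -> 4, (ab) -> 0, (ab)(cd) -> 4, (abc) -> 1, (abcd) -> 0.
Now take the inner product of this character with each irreducible chi from the table, <chi_3*chi_3, chi> = (1/24) sum_C |C| (chi_3*chi_3)(C) conj(chi(C)):
  <chi_3*chi_3, chi_1> = (1/24)[1*(4)*conj(1) + 6*(0)*conj(1) + 3*(4)*conj(1) + 8*(1)*conj(1) + 6*(0)*conj(1)]
      = (1/24)[(4) + (0) + (12) + (8) + (0)] = 24/24 = 1
  <chi_3*chi_3, chi_2> = (1/24)[1*(4)*conj(1) + 6*(0)*conj(-1) + 3*(4)*conj(1) + 8*(1)*conj(1) + 6*(0)*conj(-1)]
      = (1/24)[(4) + (0) + (12) + (8) + (0)] = 24/24 = 1
  <chi_3*chi_3, chi_3> = (1/24)[1*(4)*conj(2) + 6*(0)*conj(0) + 3*(4)*conj(2) + 8*(1)*conj(-1) + 6*(0)*conj(0)]
      = (1/24)[(8) + (0) + (24) + (-8) + (0)] = 24/24 = 1
  <chi_3*chi_3, chi_4> = (1/24)[1*(4)*conj(3) + 6*(0)*conj(1) + 3*(4)*conj(-1) + 8*(1)*conj(0) + 6*(0)*conj(-1)]
      = (1/24)[(12) + (0) + (-12) + (0) + (0)] = 0/24 = 0
  <chi_3*chi_3, chi_5> = (1/24)[1*(4)*conj(3) + 6*(0)*conj(-1) + 3*(4)*conj(-1) + 8*(1)*conj(0) + 6*(0)*conj(1)]
      = (1/24)[(12) + (0) + (-12) + (0) + (0)] = 0/24 = 0
Hence the multiplicities are chi_1: 1, chi_2: 1, chi_3: 1. Dimension check: dim(chi_3)*dim(chi_3) = 2*2 = 4 and sum (mult * dim) = 1*1 + 1*1 + 1*2 = 4.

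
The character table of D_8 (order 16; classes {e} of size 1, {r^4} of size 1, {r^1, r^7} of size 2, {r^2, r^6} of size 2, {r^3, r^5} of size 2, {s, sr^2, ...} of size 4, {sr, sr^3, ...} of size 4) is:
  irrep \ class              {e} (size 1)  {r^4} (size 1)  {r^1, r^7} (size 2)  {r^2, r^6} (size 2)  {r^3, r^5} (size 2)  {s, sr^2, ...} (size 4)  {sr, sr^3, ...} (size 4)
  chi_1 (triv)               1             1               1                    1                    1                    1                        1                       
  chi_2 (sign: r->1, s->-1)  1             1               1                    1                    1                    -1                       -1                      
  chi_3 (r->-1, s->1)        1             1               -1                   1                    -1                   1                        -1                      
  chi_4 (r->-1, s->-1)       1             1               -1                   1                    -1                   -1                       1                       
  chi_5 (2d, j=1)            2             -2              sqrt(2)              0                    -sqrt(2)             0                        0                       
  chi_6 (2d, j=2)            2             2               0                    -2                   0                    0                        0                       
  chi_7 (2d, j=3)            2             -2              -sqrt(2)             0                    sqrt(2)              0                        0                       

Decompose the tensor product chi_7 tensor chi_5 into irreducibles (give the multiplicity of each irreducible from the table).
chi_7 tensor chi_5 = chi_3 + chi_4 + chi_6 (all other irreducibles have multiplicity 0).

Working: The character of a tensor product is the pointwise product (chi_7 * chi_5)(C) = chi_7(C) * chi_5(C):
  {e}: (2)*(2), {r^4}: (-2)*(-2), {r^1, r^7}: (-sqrt(2))*(sqrt(2)), {r^2, r^6}: (0)*(0), {r^3, r^5}: (sqrt(2))*(-sqrt(2)), {s, sr^2, ...}: (0)*(0), {sr, sr^3, ...}: (0)*(0)
so (chi_7 * chi_5) takes values
  {e} -> 4, {r^4} -> 4, {r^1, r^7} -> -2, {r^2, r^6} -> 0, {r^3, r^5} -> -2, {s, sr^2, ...} -> 0, {sr, sr^3, ...} -> 0.
Now take the inner product of this character with each irreducible chi from the table, <chi_7*chi_5, chi> = (1/16) sum_C |C| (chi_7*chi_5)(C) conj(chi(C)):
  <chi_7*chi_5, chi_1> = (1/16)[1*(4)*conj(1) + 1*(4)*conj(1) + 2*(-2)*conj(1) + 2*(0)*conj(1) + 2*(-2)*conj(1) + 4*(0)*conj(1) + 4*(0)*conj(1)]
      = (1/16)[(4) + (4) + (-4) + (0) + (-4) + (0) + (0)] = 0/16 = 0
  <chi_7*chi_5, chi_2> = (1/16)[1*(4)*conj(1) + 1*(4)*conj(1) + 2*(-2)*conj(1) + 2*(0)*conj(1) + 2*(-2)*conj(1) + 4*(0)*conj(-1) + 4*(0)*conj(-1)]
      = (1/16)[(4) + (4) + (-4) + (0) + (-4) + (0) + (0)] = 0/16 = 0
  <chi_7*chi_5, chi_3> = (1/16)[1*(4)*conj(1) + 1*(4)*conj(1) + 2*(-2)*conj(-1) + 2*(0)*conj(1) + 2*(-2)*conj(-1) + 4*(0)*conj(1) + 4*(0)*conj(-1)]
      = (1/16)[(4) + (4) + (4) + (0) + (4) + (0) + (0)] = 16/16 = 1
  <chi_7*chi_5, chi_4> = (1/16)[1*(4)*conj(1) + 1*(4)*conj(1) + 2*(-2)*conj(-1) + 2*(0)*conj(1) + 2*(-2)*conj(-1) + 4*(0)*conj(-1) + 4*(0)*conj(1)]
      = (1/16)[(4) + (4) + (4) + (0) + (4) + (0) + (0)] = 16/16 = 1
  <chi_7*chi_5, chi_5> = (1/16)[1*(4)*conj(2) + 1*(4)*conj(-2) + 2*(-2)*conj(sqrt(2)) + 2*(0)*conj(0) + 2*(-2)*conj(-sqrt(2)) + 4*(0)*conj(0) + 4*(0)*conj(0)]
      = (1/16)[(8) + (-8) + (-4*sqrt(2)) + (0) + (4*sqrt(2)) + (0) + (0)] = 0/16 = 0
  <chi_7*chi_5, chi_6> = (1/16)[1*(4)*conj(2) + 1*(4)*conj(2) + 2*(-2)*conj(0) + 2*(0)*conj(-2) + 2*(-2)*conj(0) + 4*(0)*conj(0) + 4*(0)*conj(0)]
      = (1/16)[(8) + (8) + (0) + (0) + (0) + (0) + (0)] = 16/16 = 1
  <chi_7*chi_5, chi_7> = (1/16)[1*(4)*conj(2) + 1*(4)*conj(-2) + 2*(-2)*conj(-sqrt(2)) + 2*(0)*conj(0) + 2*(-2)*conj(sqrt(2)) + 4*(0)*conj(0) + 4*(0)*conj(0)]
      = (1/16)[(8) + (-8) + (4*sqrt(2)) + (0) + (-4*sqrt(2)) + (0) + (0)] = 0/16 = 0
Hence the multiplicities are chi_3: 1, chi_4: 1, chi_6: 1. Dimension check: dim(chi_7)*dim(chi_5) = 2*2 = 4 and sum (mult * dim) = 1*1 + 1*1 + 1*2 = 4.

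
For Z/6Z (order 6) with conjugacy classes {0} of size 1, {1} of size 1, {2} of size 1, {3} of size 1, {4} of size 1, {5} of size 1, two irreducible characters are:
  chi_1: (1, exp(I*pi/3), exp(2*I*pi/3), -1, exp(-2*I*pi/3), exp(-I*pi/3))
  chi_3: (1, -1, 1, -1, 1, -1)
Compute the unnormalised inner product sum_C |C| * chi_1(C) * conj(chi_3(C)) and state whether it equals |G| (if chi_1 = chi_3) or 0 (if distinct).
Sum = 0; so <chi_1, chi_3> = 0 (distinct irreducibles are orthogonal).

Why: Compute term by term over conjugacy classes (|C| * chi_1(C) * conj(chi_3(C))):
  1*(1)*conj(1) + 1*(exp(I*pi/3))*conj(-1) + 1*(exp(2*I*pi/3))*conj(1) + 1*(-1)*conj(-1) + 1*(exp(-2*I*pi/3))*conj(1) + 1*(exp(-I*pi/3))*conj(-1)
  = (1) + (-exp(I*pi/3)) + (exp(2*I*pi/3)) + (1) + (exp(-2*I*pi/3)) + (-exp(-I*pi/3))
  = 0.
(Exp terms are combined using exp(i*s)*conj(exp(i*t)) = exp(i*(s-t)), and sums of them are collapsed using the identity that for every m > 1 the m distinct m-th roots of unity sum to 0, e.g. 1 + exp(2*I*pi/3) + exp(-2*I*pi/3) = 0.)
Dividing by |G| = 6 gives 0/6 = 0, matching the row-orthogonality relation <chi_1, chi_3> = [chi_1 = chi_3].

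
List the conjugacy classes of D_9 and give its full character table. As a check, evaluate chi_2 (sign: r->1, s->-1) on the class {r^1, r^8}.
Conjugacy classes: {e} of size 1, {r^1, r^8} of size 2, {r^2, r^7} of size 2, {r^3, r^6} of size 2, {r^4, r^5} of size 2, {s, sr, ..., sr^8} of size 9.
Character table:
  irrep \ class              {e} (size 1)  {r^1, r^8} (size 2)  {r^2, r^7} (size 2)  {r^3, r^6} (size 2)  {r^4, r^5} (size 2)  {s, sr, ..., sr^8} (size 9)
  chi_1 (triv)               1             1                    1                    1                    1                    1                          
  chi_2 (sign: r->1, s->-1)  1             1                    1                    1                    1                    -1                         
  chi_3 (2d, j=1)            2             2*cos(2*pi/9)        2*cos(4*pi/9)        -1                   -2*cos(pi/9)         0                          
  chi_4 (2d, j=2)            2             2*cos(4*pi/9)        -2*cos(pi/9)         -1                   2*cos(2*pi/9)        0                          
  chi_5 (2d, j=3)            2             -1                   -1                   2                    -1                   0                          
  chi_6 (2d, j=4)            2             -2*cos(pi/9)         2*cos(2*pi/9)        -1                   2*cos(4*pi/9)        0                          

Spot check: chi_2 (sign: r->1, s->-1) on {r^1, r^8} = 1.

Details: D_9 has order 2*9 = 18 with 6 conjugacy classes, hence 6 irreducibles. Sum of squared dims 1 + 1 + 4 + 4 + 4 + 4 = 18 = |G|. Linear characters come from the abelianisation; the 2-dimensional irreps have character r^k -> 2*cos(2*pi*j*k/9), reflections -> 0.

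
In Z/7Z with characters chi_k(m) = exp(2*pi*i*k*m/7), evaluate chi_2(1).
chi_2(1) = zeta_7^2 = exp(4*I*pi/7)

Justification: chi_2(1) = zeta_7^(2*1) = zeta_7^2. Since zeta_7^7 = 1, this equals zeta_7^2 = exp(2*pi*i*2/7) = exp(4*I*pi/7).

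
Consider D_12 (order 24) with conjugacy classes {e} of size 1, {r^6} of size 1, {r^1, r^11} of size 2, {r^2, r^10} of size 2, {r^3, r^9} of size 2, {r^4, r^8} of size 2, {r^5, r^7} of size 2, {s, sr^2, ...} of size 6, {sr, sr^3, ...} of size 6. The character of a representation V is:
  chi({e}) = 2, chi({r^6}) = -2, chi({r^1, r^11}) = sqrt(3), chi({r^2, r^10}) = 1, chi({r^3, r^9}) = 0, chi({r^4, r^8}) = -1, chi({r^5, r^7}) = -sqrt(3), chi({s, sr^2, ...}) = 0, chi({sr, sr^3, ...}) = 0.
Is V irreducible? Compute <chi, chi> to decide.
Irreducible: <chi, chi> = 1.

Derivation: <chi, chi> = (1/|G|) sum_C |C| * |chi(C)|^2 = (1/24)[1*|2|^2 + 1*|-2|^2 + 2*|sqrt(3)|^2 + 2*|1|^2 + 2*|0|^2 + 2*|-1|^2 + 2*|-sqrt(3)|^2 + 6*|0|^2 + 6*|0|^2]
  = (1/24)[(4) + (4) + (6) + (2) + (0) + (2) + (6) + (0) + (0)] = 24/24 = 1.
A character is irreducible iff <chi, chi> = 1, so this representation is irreducible.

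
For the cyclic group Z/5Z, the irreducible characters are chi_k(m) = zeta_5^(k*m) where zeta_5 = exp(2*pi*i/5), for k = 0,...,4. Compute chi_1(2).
chi_1(2) = zeta_5^2 = exp(4*I*pi/5)

Derivation: chi_1(2) = zeta_5^(1*2) = zeta_5^2. Since zeta_5^5 = 1, this equals zeta_5^2 = exp(2*pi*i*2/5) = exp(4*I*pi/5).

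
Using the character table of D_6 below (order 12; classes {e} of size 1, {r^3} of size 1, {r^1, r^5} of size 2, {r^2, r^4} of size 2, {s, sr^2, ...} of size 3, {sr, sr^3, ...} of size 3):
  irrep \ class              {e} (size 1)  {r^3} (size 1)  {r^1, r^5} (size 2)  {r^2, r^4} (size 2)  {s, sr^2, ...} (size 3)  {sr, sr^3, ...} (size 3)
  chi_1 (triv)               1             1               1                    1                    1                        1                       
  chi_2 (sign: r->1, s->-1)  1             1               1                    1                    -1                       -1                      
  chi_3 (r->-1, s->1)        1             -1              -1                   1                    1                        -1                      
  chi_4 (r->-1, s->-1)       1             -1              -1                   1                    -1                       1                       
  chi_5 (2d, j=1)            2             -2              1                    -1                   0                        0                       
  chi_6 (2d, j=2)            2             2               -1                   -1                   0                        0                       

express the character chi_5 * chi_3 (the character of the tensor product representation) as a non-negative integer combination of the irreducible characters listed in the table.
chi_5 tensor chi_3 = chi_6 (all other irreducibles have multiplicity 0).

Why: The character of a tensor product is the pointwise product (chi_5 * chi_3)(C) = chi_5(C) * chi_3(C):
  {e}: (2)*(1), {r^3}: (-2)*(-1), {r^1, r^5}: (1)*(-1), {r^2, r^4}: (-1)*(1), {s, sr^2, ...}: (0)*(1), {sr, sr^3, ...}: (0)*(-1)
so (chi_5 * chi_3) takes values
  {e} -> 2, {r^3} -> 2, {r^1, r^5} -> -1, {r^2, r^4} -> -1, {s, sr^2, ...} -> 0, {sr, sr^3, ...} -> 0.
Now take the inner product of this character with each irreducible chi from the table, <chi_5*chi_3, chi> = (1/12) sum_C |C| (chi_5*chi_3)(C) conj(chi(C)):
  <chi_5*chi_3, chi_1> = (1/12)[1*(2)*conj(1) + 1*(2)*conj(1) + 2*(-1)*conj(1) + 2*(-1)*conj(1) + 3*(0)*conj(1) + 3*(0)*conj(1)]
      = (1/12)[(2) + (2) + (-2) + (-2) + (0) + (0)] = 0/12 = 0
  <chi_5*chi_3, chi_2> = (1/12)[1*(2)*conj(1) + 1*(2)*conj(1) + 2*(-1)*conj(1) + 2*(-1)*conj(1) + 3*(0)*conj(-1) + 3*(0)*conj(-1)]
      = (1/12)[(2) + (2) + (-2) + (-2) + (0) + (0)] = 0/12 = 0
  <chi_5*chi_3, chi_3> = (1/12)[1*(2)*conj(1) + 1*(2)*conj(-1) + 2*(-1)*conj(-1) + 2*(-1)*conj(1) + 3*(0)*conj(1) + 3*(0)*conj(-1)]
      = (1/12)[(2) + (-2) + (2) + (-2) + (0) + (0)] = 0/12 = 0
  <chi_5*chi_3, chi_4> = (1/12)[1*(2)*conj(1) + 1*(2)*conj(-1) + 2*(-1)*conj(-1) + 2*(-1)*conj(1) + 3*(0)*conj(-1) + 3*(0)*conj(1)]
      = (1/12)[(2) + (-2) + (2) + (-2) + (0) + (0)] = 0/12 = 0
  <chi_5*chi_3, chi_5> = (1/12)[1*(2)*conj(2) + 1*(2)*conj(-2) + 2*(-1)*conj(1) + 2*(-1)*conj(-1) + 3*(0)*conj(0) + 3*(0)*conj(0)]
      = (1/12)[(4) + (-4) + (-2) + (2) + (0) + (0)] = 0/12 = 0
  <chi_5*chi_3, chi_6> = (1/12)[1*(2)*conj(2) + 1*(2)*conj(2) + 2*(-1)*conj(-1) + 2*(-1)*conj(-1) + 3*(0)*conj(0) + 3*(0)*conj(0)]
      = (1/12)[(4) + (4) + (2) + (2) + (0) + (0)] = 12/12 = 1
Hence the multiplicities are chi_6: 1. Dimension check: dim(chi_5)*dim(chi_3) = 2*1 = 2 and sum (mult * dim) = 1*2 = 2.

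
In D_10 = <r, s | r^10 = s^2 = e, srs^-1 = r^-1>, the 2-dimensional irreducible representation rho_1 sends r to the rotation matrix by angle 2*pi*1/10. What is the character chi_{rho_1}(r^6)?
chi_{rho_1}(r^6) = 2*cos(2*pi*1*6/10) = -sqrt(5)/2 - 1/2

Argument: rho_1(r^6) is rotation by angle 2*pi*1*6/10, whose trace is 2*cos(2*pi*1*6/10) = -sqrt(5)/2 - 1/2.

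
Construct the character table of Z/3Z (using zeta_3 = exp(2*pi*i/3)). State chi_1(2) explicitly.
Character table of Z/3Z (irreps indexed chi_0,...,chi_2 with chi_k(m) = zeta_3^(k*m), zeta_3 = exp(2*pi*i/3)):
  irrep \ class  {0} (size 1)  {1} (size 1)    {2} (size 1)  
  chi_0          1             1               1             
  chi_1          1             exp(2*I*pi/3)   exp(-2*I*pi/3)
  chi_2          1             exp(-2*I*pi/3)  exp(2*I*pi/3) 

Spot check: chi_1(2) = zeta_3^(1*2) = zeta_3^2 = exp(-2*I*pi/3).

Derivation: Z/3Z is abelian, so all 3 irreducible complex representations are 1-dimensional. They are given by chi_k(m) = zeta_3^(k*m) for k = 0,...,2. Row orthogonality: sum_m chi_k(m) conj(chi_l(m)) = 3 * [k = l].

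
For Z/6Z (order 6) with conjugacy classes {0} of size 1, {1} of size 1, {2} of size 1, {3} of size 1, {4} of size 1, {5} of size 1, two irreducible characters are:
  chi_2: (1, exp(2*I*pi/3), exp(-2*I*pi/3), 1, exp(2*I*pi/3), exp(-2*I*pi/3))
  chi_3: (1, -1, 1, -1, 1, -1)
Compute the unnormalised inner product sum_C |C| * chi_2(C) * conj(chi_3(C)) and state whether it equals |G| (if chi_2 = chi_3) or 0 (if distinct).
Sum = 0; so <chi_2, chi_3> = 0 (distinct irreducibles are orthogonal).

Justification: Compute term by term over conjugacy classes (|C| * chi_2(C) * conj(chi_3(C))):
  1*(1)*conj(1) + 1*(exp(2*I*pi/3))*conj(-1) + 1*(exp(-2*I*pi/3))*conj(1) + 1*(1)*conj(-1) + 1*(exp(2*I*pi/3))*conj(1) + 1*(exp(-2*I*pi/3))*conj(-1)
  = (1) + (-exp(2*I*pi/3)) + (exp(-2*I*pi/3)) + (-1) + (exp(2*I*pi/3)) + (-exp(-2*I*pi/3))
  = 0.
(Exp terms are combined using exp(i*s)*conj(exp(i*t)) = exp(i*(s-t)), and sums of them are collapsed using the identity that for every m > 1 the m distinct m-th roots of unity sum to 0, e.g. 1 + exp(2*I*pi/3) + exp(-2*I*pi/3) = 0.)
Dividing by |G| = 6 gives 0/6 = 0, matching the row-orthogonality relation <chi_2, chi_3> = [chi_2 = chi_3].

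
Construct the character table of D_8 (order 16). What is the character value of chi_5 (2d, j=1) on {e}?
Conjugacy classes: {e} of size 1, {r^4} of size 1, {r^1, r^7} of size 2, {r^2, r^6} of size 2, {r^3, r^5} of size 2, {s, sr^2, ...} of size 4, {sr, sr^3, ...} of size 4.
Character table:
  irrep \ class              {e} (size 1)  {r^4} (size 1)  {r^1, r^7} (size 2)  {r^2, r^6} (size 2)  {r^3, r^5} (size 2)  {s, sr^2, ...} (size 4)  {sr, sr^3, ...} (size 4)
  chi_1 (triv)               1             1               1                    1                    1                    1                        1                       
  chi_2 (sign: r->1, s->-1)  1             1               1                    1                    1                    -1                       -1                      
  chi_3 (r->-1, s->1)        1             1               -1                   1                    -1                   1                        -1                      
  chi_4 (r->-1, s->-1)       1             1               -1                   1                    -1                   -1                       1                       
  chi_5 (2d, j=1)            2             -2              sqrt(2)              0                    -sqrt(2)             0                        0                       
  chi_6 (2d, j=2)            2             2               0                    -2                   0                    0                        0                       
  chi_7 (2d, j=3)            2             -2              -sqrt(2)             0                    sqrt(2)              0                        0                       

Spot check: chi_5 (2d, j=1) on {e} = 2.

Explanation: D_8 has order 2*8 = 16 with 7 conjugacy classes, hence 7 irreducibles. Sum of squared dims 1 + 1 + 1 + 1 + 4 + 4 + 4 = 16 = |G|. Linear characters come from the abelianisation; the 2-dimensional irreps have character r^k -> 2*cos(2*pi*j*k/8), reflections -> 0.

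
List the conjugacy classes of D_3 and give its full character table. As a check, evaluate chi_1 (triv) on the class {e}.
Conjugacy classes: {e} of size 1, {r^1, r^2} of size 2, {s, sr, ..., sr^2} of size 3.
Character table:
  irrep \ class              {e} (size 1)  {r^1, r^2} (size 2)  {s, sr, ..., sr^2} (size 3)
  chi_1 (triv)               1             1                    1                          
  chi_2 (sign: r->1, s->-1)  1             1                    -1                         
  chi_3 (2d, j=1)            2             -1                   0                          

Spot check: chi_1 (triv) on {e} = 1.

Working: D_3 has order 2*3 = 6 with 3 conjugacy classes, hence 3 irreducibles. Sum of squared dims 1 + 1 + 4 = 6 = |G|. Linear characters come from the abelianisation; the 2-dimensional irreps have character r^k -> 2*cos(2*pi*j*k/3), reflections -> 0.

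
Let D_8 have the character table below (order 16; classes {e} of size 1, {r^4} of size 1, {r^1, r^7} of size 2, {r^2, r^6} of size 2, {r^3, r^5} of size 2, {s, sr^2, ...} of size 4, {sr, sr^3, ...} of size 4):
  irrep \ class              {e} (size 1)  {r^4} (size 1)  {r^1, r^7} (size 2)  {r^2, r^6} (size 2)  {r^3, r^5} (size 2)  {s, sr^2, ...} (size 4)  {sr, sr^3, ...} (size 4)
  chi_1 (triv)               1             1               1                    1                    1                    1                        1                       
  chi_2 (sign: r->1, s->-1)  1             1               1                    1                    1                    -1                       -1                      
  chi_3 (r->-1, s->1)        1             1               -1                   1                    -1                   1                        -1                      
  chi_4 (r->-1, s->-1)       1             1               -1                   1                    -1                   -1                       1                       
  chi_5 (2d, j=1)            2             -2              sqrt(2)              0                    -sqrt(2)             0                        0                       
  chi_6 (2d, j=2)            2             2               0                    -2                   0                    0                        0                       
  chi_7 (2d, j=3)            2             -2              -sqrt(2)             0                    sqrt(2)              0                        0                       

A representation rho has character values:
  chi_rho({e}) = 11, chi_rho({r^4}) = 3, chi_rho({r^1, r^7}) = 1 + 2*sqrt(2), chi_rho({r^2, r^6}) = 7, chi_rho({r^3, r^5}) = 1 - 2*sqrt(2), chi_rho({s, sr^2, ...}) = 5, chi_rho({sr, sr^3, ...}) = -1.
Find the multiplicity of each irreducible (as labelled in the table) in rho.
Multiplicities: chi_1: 3, chi_2: 1, chi_3: 3, chi_4: 0, chi_5: 2, chi_6: 0, chi_7: 0.

Solution. Use <chi_rho, chi> = (1/|G|) sum_C |C| * chi_rho(C) * conj(chi(C)) with |G| = 16 for each irreducible chi in the table:
  <chi_rho, chi_1> = (1/16)[1*(11)*conj(1) + 1*(3)*conj(1) + 2*(1 + 2*sqrt(2))*conj(1) + 2*(7)*conj(1) + 2*(1 - 2*sqrt(2))*conj(1) + 4*(5)*conj(1) + 4*(-1)*conj(1)]
      = (1/16)[(11) + (3) + (2 + 4*sqrt(2)) + (14) + (2 - 4*sqrt(2)) + (20) + (-4)] = 48/16 = 3
  <chi_rho, chi_2> = (1/16)[1*(11)*conj(1) + 1*(3)*conj(1) + 2*(1 + 2*sqrt(2))*conj(1) + 2*(7)*conj(1) + 2*(1 - 2*sqrt(2))*conj(1) + 4*(5)*conj(-1) + 4*(-1)*conj(-1)]
      = (1/16)[(11) + (3) + (2 + 4*sqrt(2)) + (14) + (2 - 4*sqrt(2)) + (-20) + (4)] = 16/16 = 1
  <chi_rho, chi_3> = (1/16)[1*(11)*conj(1) + 1*(3)*conj(1) + 2*(1 + 2*sqrt(2))*conj(-1) + 2*(7)*conj(1) + 2*(1 - 2*sqrt(2))*conj(-1) + 4*(5)*conj(1) + 4*(-1)*conj(-1)]
      = (1/16)[(11) + (3) + (-4*sqrt(2) - 2) + (14) + (-2 + 4*sqrt(2)) + (20) + (4)] = 48/16 = 3
  <chi_rho, chi_4> = (1/16)[1*(11)*conj(1) + 1*(3)*conj(1) + 2*(1 + 2*sqrt(2))*conj(-1) + 2*(7)*conj(1) + 2*(1 - 2*sqrt(2))*conj(-1) + 4*(5)*conj(-1) + 4*(-1)*conj(1)]
      = (1/16)[(11) + (3) + (-4*sqrt(2) - 2) + (14) + (-2 + 4*sqrt(2)) + (-20) + (-4)] = 0/16 = 0
  <chi_rho, chi_5> = (1/16)[1*(11)*conj(2) + 1*(3)*conj(-2) + 2*(1 + 2*sqrt(2))*conj(sqrt(2)) + 2*(7)*conj(0) + 2*(1 - 2*sqrt(2))*conj(-sqrt(2)) + 4*(5)*conj(0) + 4*(-1)*conj(0)]
      = (1/16)[(22) + (-6) + (2*sqrt(2) + 8) + (0) + (8 - 2*sqrt(2)) + (0) + (0)] = 32/16 = 2
  <chi_rho, chi_6> = (1/16)[1*(11)*conj(2) + 1*(3)*conj(2) + 2*(1 + 2*sqrt(2))*conj(0) + 2*(7)*conj(-2) + 2*(1 - 2*sqrt(2))*conj(0) + 4*(5)*conj(0) + 4*(-1)*conj(0)]
      = (1/16)[(22) + (6) + (0) + (-28) + (0) + (0) + (0)] = 0/16 = 0
  <chi_rho, chi_7> = (1/16)[1*(11)*conj(2) + 1*(3)*conj(-2) + 2*(1 + 2*sqrt(2))*conj(-sqrt(2)) + 2*(7)*conj(0) + 2*(1 - 2*sqrt(2))*conj(sqrt(2)) + 4*(5)*conj(0) + 4*(-1)*conj(0)]
      = (1/16)[(22) + (-6) + (-8 - 2*sqrt(2)) + (0) + (-8 + 2*sqrt(2)) + (0) + (0)] = 0/16 = 0
Dimension check: dim(rho) = sum (mult * dim) = 3*1 + 1*1 + 3*1 + 0*1 + 2*2 + 0*2 + 0*2 = 11 = chi_rho(e) = 11.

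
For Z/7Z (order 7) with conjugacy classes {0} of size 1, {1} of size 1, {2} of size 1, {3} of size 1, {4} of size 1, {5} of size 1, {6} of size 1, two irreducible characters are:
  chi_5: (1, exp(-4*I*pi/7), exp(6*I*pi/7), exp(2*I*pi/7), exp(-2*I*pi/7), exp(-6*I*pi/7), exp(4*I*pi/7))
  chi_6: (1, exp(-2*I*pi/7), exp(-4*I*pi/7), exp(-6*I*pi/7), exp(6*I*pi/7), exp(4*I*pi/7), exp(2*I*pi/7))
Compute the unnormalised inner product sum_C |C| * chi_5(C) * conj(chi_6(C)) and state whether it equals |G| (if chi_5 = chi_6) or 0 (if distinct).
Sum = 0; so <chi_5, chi_6> = 0 (distinct irreducibles are orthogonal).

Solution. Compute term by term over conjugacy classes (|C| * chi_5(C) * conj(chi_6(C))):
  1*(1)*conj(1) + 1*(exp(-4*I*pi/7))*conj(exp(-2*I*pi/7)) + 1*(exp(6*I*pi/7))*conj(exp(-4*I*pi/7)) + 1*(exp(2*I*pi/7))*conj(exp(-6*I*pi/7)) + 1*(exp(-2*I*pi/7))*conj(exp(6*I*pi/7)) + 1*(exp(-6*I*pi/7))*conj(exp(4*I*pi/7)) + 1*(exp(4*I*pi/7))*conj(exp(2*I*pi/7))
  = (1) + (exp(-2*I*pi/7)) + (exp(-4*I*pi/7)) + (exp(-6*I*pi/7)) + (exp(6*I*pi/7)) + (exp(4*I*pi/7)) + (exp(2*I*pi/7))
  = 0.
(Exp terms are combined using exp(i*s)*conj(exp(i*t)) = exp(i*(s-t)), and sums of them are collapsed using the identity that for every m > 1 the m distinct m-th roots of unity sum to 0, e.g. 1 + exp(2*I*pi/3) + exp(-2*I*pi/3) = 0.)
Dividing by |G| = 7 gives 0/7 = 0, matching the row-orthogonality relation <chi_5, chi_6> = [chi_5 = chi_6].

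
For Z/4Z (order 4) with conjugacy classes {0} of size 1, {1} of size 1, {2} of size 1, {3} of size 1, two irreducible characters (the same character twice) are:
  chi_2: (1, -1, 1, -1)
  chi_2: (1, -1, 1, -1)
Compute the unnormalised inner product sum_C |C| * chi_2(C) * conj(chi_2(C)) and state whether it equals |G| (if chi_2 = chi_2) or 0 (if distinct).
Sum = 4 = |G| = 4; so <chi_2, chi_2> = 1 (norm-1 confirms irreducibility).

Why: Compute term by term over conjugacy classes (|C| * chi_2(C) * conj(chi_2(C))):
  1*(1)*conj(1) + 1*(-1)*conj(-1) + 1*(1)*conj(1) + 1*(-1)*conj(-1)
  = (1) + (1) + (1) + (1)
  = 4.
(Exp terms are combined using exp(i*s)*conj(exp(i*t)) = exp(i*(s-t)), and sums of them are collapsed using the identity that for every m > 1 the m distinct m-th roots of unity sum to 0, e.g. 1 + exp(2*I*pi/3) + exp(-2*I*pi/3) = 0.)
Dividing by |G| = 4 gives 4/4 = 1, matching the row-orthogonality relation <chi_2, chi_2> = [chi_2 = chi_2].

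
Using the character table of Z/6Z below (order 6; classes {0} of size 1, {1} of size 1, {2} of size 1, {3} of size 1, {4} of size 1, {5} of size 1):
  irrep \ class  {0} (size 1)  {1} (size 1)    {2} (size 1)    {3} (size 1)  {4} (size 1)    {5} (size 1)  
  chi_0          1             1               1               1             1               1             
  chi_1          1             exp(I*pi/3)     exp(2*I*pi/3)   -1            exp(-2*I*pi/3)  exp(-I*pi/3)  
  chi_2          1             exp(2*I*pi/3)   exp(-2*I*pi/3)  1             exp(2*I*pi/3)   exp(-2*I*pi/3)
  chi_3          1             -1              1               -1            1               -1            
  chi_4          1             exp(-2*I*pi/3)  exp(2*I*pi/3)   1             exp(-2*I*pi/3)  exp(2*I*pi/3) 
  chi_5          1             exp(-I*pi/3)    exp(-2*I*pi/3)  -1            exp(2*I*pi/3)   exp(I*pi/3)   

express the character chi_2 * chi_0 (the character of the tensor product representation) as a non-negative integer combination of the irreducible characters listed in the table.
chi_2 tensor chi_0 = chi_2 (all other irreducibles have multiplicity 0).

Proof sketch: The character of a tensor product is the pointwise product (chi_2 * chi_0)(C) = chi_2(C) * chi_0(C):
  {0}: (1)*(1), {1}: (exp(2*I*pi/3))*(1), {2}: (exp(-2*I*pi/3))*(1), {3}: (1)*(1), {4}: (exp(2*I*pi/3))*(1), {5}: (exp(-2*I*pi/3))*(1)
so (chi_2 * chi_0) takes values
  {0} -> 1, {1} -> exp(2*I*pi/3), {2} -> exp(-2*I*pi/3), {3} -> 1, {4} -> exp(2*I*pi/3), {5} -> exp(-2*I*pi/3).
Now take the inner product of this character with each irreducible chi from the table, <chi_2*chi_0, chi> = (1/6) sum_C |C| (chi_2*chi_0)(C) conj(chi(C)):
  <chi_2*chi_0, chi_0> = (1/6)[1*(1)*conj(1) + 1*(exp(2*I*pi/3))*conj(1) + 1*(exp(-2*I*pi/3))*conj(1) + 1*(1)*conj(1) + 1*(exp(2*I*pi/3))*conj(1) + 1*(exp(-2*I*pi/3))*conj(1)]
      = (1/6)[(1) + (exp(2*I*pi/3)) + (exp(-2*I*pi/3)) + (1) + (exp(2*I*pi/3)) + (exp(-2*I*pi/3))] = 0/6 = 0
  <chi_2*chi_0, chi_1> = (1/6)[1*(1)*conj(1) + 1*(exp(2*I*pi/3))*conj(exp(I*pi/3)) + 1*(exp(-2*I*pi/3))*conj(exp(2*I*pi/3)) + 1*(1)*conj(-1) + 1*(exp(2*I*pi/3))*conj(exp(-2*I*pi/3)) + 1*(exp(-2*I*pi/3))*conj(exp(-I*pi/3))]
      = (1/6)[(1) + (exp(I*pi/3)) + (exp(2*I*pi/3)) + (-1) + (exp(-2*I*pi/3)) + (exp(-I*pi/3))] = 0/6 = 0
  <chi_2*chi_0, chi_2> = (1/6)[1*(1)*conj(1) + 1*(exp(2*I*pi/3))*conj(exp(2*I*pi/3)) + 1*(exp(-2*I*pi/3))*conj(exp(-2*I*pi/3)) + 1*(1)*conj(1) + 1*(exp(2*I*pi/3))*conj(exp(2*I*pi/3)) + 1*(exp(-2*I*pi/3))*conj(exp(-2*I*pi/3))]
      = (1/6)[(1) + (1) + (1) + (1) + (1) + (1)] = 6/6 = 1
  <chi_2*chi_0, chi_3> = (1/6)[1*(1)*conj(1) + 1*(exp(2*I*pi/3))*conj(-1) + 1*(exp(-2*I*pi/3))*conj(1) + 1*(1)*conj(-1) + 1*(exp(2*I*pi/3))*conj(1) + 1*(exp(-2*I*pi/3))*conj(-1)]
      = (1/6)[(1) + (-exp(2*I*pi/3)) + (exp(-2*I*pi/3)) + (-1) + (exp(2*I*pi/3)) + (-exp(-2*I*pi/3))] = 0/6 = 0
  <chi_2*chi_0, chi_4> = (1/6)[1*(1)*conj(1) + 1*(exp(2*I*pi/3))*conj(exp(-2*I*pi/3)) + 1*(exp(-2*I*pi/3))*conj(exp(2*I*pi/3)) + 1*(1)*conj(1) + 1*(exp(2*I*pi/3))*conj(exp(-2*I*pi/3)) + 1*(exp(-2*I*pi/3))*conj(exp(2*I*pi/3))]
      = (1/6)[(1) + (exp(-2*I*pi/3)) + (exp(2*I*pi/3)) + (1) + (exp(-2*I*pi/3)) + (exp(2*I*pi/3))] = 0/6 = 0
  <chi_2*chi_0, chi_5> = (1/6)[1*(1)*conj(1) + 1*(exp(2*I*pi/3))*conj(exp(-I*pi/3)) + 1*(exp(-2*I*pi/3))*conj(exp(-2*I*pi/3)) + 1*(1)*conj(-1) + 1*(exp(2*I*pi/3))*conj(exp(2*I*pi/3)) + 1*(exp(-2*I*pi/3))*conj(exp(I*pi/3))]
      = (1/6)[(1) + (-1) + (1) + (-1) + (1) + (-1)] = 0/6 = 0
(Exp terms are combined using exp(i*s)*conj(exp(i*t)) = exp(i*(s-t)), and sums of them are collapsed using the identity that for every m > 1 the m distinct m-th roots of unity sum to 0, e.g. 1 + exp(2*I*pi/3) + exp(-2*I*pi/3) = 0.)
Hence the multiplicities are chi_2: 1. Dimension check: dim(chi_2)*dim(chi_0) = 1*1 = 1 and sum (mult * dim) = 1*1 = 1.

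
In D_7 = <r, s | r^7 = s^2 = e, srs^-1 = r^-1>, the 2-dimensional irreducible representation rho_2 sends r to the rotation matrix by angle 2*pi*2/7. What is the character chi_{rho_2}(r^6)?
chi_{rho_2}(r^6) = 2*cos(2*pi*2*6/7) = -2*cos(3*pi/7)

Working: rho_2(r^6) is rotation by angle 2*pi*2*6/7, whose trace is 2*cos(2*pi*2*6/7) = -2*cos(3*pi/7).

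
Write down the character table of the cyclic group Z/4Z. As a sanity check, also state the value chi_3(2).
Character table of Z/4Z (irreps indexed chi_0,...,chi_3 with chi_k(m) = zeta_4^(k*m), zeta_4 = exp(2*pi*i/4)):
  irrep \ class  {0} (size 1)  {1} (size 1)  {2} (size 1)  {3} (size 1)
  chi_0          1             1             1             1           
  chi_1          1             I             -1            -I          
  chi_2          1             -1            1             -1          
  chi_3          1             -I            -1            I           

Spot check: chi_3(2) = zeta_4^(3*2) = zeta_4^6 = -1.

Working: Z/4Z is abelian, so all 4 irreducible complex representations are 1-dimensional. They are given by chi_k(m) = zeta_4^(k*m) for k = 0,...,3. Row orthogonality: sum_m chi_k(m) conj(chi_l(m)) = 4 * [k = l].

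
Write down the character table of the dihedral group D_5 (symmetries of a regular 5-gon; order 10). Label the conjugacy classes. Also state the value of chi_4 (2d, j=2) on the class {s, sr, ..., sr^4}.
Conjugacy classes: {e} of size 1, {r^1, r^4} of size 2, {r^2, r^3} of size 2, {s, sr, ..., sr^4} of size 5.
Character table:
  irrep \ class              {e} (size 1)  {r^1, r^4} (size 2)  {r^2, r^3} (size 2)  {s, sr, ..., sr^4} (size 5)
  chi_1 (triv)               1             1                    1                    1                          
  chi_2 (sign: r->1, s->-1)  1             1                    1                    -1                         
  chi_3 (2d, j=1)            2             -1/2 + sqrt(5)/2     -sqrt(5)/2 - 1/2     0                          
  chi_4 (2d, j=2)            2             -sqrt(5)/2 - 1/2     -1/2 + sqrt(5)/2     0                          

Spot check: chi_4 (2d, j=2) on {s, sr, ..., sr^4} = 0.

Reasoning: D_5 has order 2*5 = 10 with 4 conjugacy classes, hence 4 irreducibles. Sum of squared dims 1 + 1 + 4 + 4 = 10 = |G|. Linear characters come from the abelianisation; the 2-dimensional irreps have character r^k -> 2*cos(2*pi*j*k/5), reflections -> 0.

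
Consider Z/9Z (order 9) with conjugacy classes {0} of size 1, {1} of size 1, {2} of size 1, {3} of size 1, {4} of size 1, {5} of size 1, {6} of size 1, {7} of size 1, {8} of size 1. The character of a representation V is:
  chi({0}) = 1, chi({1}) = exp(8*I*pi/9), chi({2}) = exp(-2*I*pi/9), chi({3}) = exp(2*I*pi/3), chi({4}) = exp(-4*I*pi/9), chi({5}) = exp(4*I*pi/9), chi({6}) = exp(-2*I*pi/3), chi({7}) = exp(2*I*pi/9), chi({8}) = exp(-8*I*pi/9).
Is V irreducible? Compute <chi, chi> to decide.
Irreducible: <chi, chi> = 1.

Explanation: <chi, chi> = (1/|G|) sum_C |C| * |chi(C)|^2 = (1/9)[1*|1|^2 + 1*|exp(8*I*pi/9)|^2 + 1*|exp(-2*I*pi/9)|^2 + 1*|exp(2*I*pi/3)|^2 + 1*|exp(-4*I*pi/9)|^2 + 1*|exp(4*I*pi/9)|^2 + 1*|exp(-2*I*pi/3)|^2 + 1*|exp(2*I*pi/9)|^2 + 1*|exp(-8*I*pi/9)|^2]
  = (1/9)[(1) + (1) + (1) + (1) + (1) + (1) + (1) + (1) + (1)] = 9/9 = 1.
(Exp terms are combined using exp(i*s)*conj(exp(i*t)) = exp(i*(s-t)), and sums of them are collapsed using the identity that for every m > 1 the m distinct m-th roots of unity sum to 0, e.g. 1 + exp(2*I*pi/3) + exp(-2*I*pi/3) = 0.)
A character is irreducible iff <chi, chi> = 1, so this representation is irreducible.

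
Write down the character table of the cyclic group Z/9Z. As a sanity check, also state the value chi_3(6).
Character table of Z/9Z (irreps indexed chi_0,...,chi_8 with chi_k(m) = zeta_9^(k*m), zeta_9 = exp(2*pi*i/9)):
  irrep \ class  {0} (size 1)  {1} (size 1)    {2} (size 1)    {3} (size 1)    {4} (size 1)    {5} (size 1)    {6} (size 1)    {7} (size 1)    {8} (size 1)  
  chi_0          1             1               1               1               1               1               1               1               1             
  chi_1          1             exp(2*I*pi/9)   exp(4*I*pi/9)   exp(2*I*pi/3)   exp(8*I*pi/9)   exp(-8*I*pi/9)  exp(-2*I*pi/3)  exp(-4*I*pi/9)  exp(-2*I*pi/9)
  chi_2          1             exp(4*I*pi/9)   exp(8*I*pi/9)   exp(-2*I*pi/3)  exp(-2*I*pi/9)  exp(2*I*pi/9)   exp(2*I*pi/3)   exp(-8*I*pi/9)  exp(-4*I*pi/9)
  chi_3          1             exp(2*I*pi/3)   exp(-2*I*pi/3)  1               exp(2*I*pi/3)   exp(-2*I*pi/3)  1               exp(2*I*pi/3)   exp(-2*I*pi/3)
  chi_4          1             exp(8*I*pi/9)   exp(-2*I*pi/9)  exp(2*I*pi/3)   exp(-4*I*pi/9)  exp(4*I*pi/9)   exp(-2*I*pi/3)  exp(2*I*pi/9)   exp(-8*I*pi/9)
  chi_5          1             exp(-8*I*pi/9)  exp(2*I*pi/9)   exp(-2*I*pi/3)  exp(4*I*pi/9)   exp(-4*I*pi/9)  exp(2*I*pi/3)   exp(-2*I*pi/9)  exp(8*I*pi/9) 
  chi_6          1             exp(-2*I*pi/3)  exp(2*I*pi/3)   1               exp(-2*I*pi/3)  exp(2*I*pi/3)   1               exp(-2*I*pi/3)  exp(2*I*pi/3) 
  chi_7          1             exp(-4*I*pi/9)  exp(-8*I*pi/9)  exp(2*I*pi/3)   exp(2*I*pi/9)   exp(-2*I*pi/9)  exp(-2*I*pi/3)  exp(8*I*pi/9)   exp(4*I*pi/9) 
  chi_8          1             exp(-2*I*pi/9)  exp(-4*I*pi/9)  exp(-2*I*pi/3)  exp(-8*I*pi/9)  exp(8*I*pi/9)   exp(2*I*pi/3)   exp(4*I*pi/9)   exp(2*I*pi/9) 

Spot check: chi_3(6) = zeta_9^(3*6) = zeta_9^18 = 1.

Argument: Z/9Z is abelian, so all 9 irreducible complex representations are 1-dimensional. They are given by chi_k(m) = zeta_9^(k*m) for k = 0,...,8. Row orthogonality: sum_m chi_k(m) conj(chi_l(m)) = 9 * [k = l].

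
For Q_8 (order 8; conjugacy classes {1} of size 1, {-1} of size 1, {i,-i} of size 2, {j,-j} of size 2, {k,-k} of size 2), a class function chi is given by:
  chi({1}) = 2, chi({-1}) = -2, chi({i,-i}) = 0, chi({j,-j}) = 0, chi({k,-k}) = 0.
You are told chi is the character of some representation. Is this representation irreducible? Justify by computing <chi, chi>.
Irreducible: <chi, chi> = 1.

Proof sketch: <chi, chi> = (1/|G|) sum_C |C| * |chi(C)|^2 = (1/8)[1*|2|^2 + 1*|-2|^2 + 2*|0|^2 + 2*|0|^2 + 2*|0|^2]
  = (1/8)[(4) + (4) + (0) + (0) + (0)] = 8/8 = 1.
A character is irreducible iff <chi, chi> = 1, so this representation is irreducible.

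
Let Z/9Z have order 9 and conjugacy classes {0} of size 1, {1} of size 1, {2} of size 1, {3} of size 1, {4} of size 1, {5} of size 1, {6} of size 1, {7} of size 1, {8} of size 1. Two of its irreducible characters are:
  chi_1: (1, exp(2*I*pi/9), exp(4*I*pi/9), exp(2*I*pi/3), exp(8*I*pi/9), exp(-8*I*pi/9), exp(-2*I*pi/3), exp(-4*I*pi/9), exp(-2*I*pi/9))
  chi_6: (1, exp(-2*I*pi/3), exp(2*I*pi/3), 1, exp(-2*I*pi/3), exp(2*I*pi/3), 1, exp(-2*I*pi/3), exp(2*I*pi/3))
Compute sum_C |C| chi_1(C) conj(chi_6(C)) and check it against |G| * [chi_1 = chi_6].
Sum = 0; so <chi_1, chi_6> = 0 (distinct irreducibles are orthogonal).

Solution. Compute term by term over conjugacy classes (|C| * chi_1(C) * conj(chi_6(C))):
  1*(1)*conj(1) + 1*(exp(2*I*pi/9))*conj(exp(-2*I*pi/3)) + 1*(exp(4*I*pi/9))*conj(exp(2*I*pi/3)) + 1*(exp(2*I*pi/3))*conj(1) + 1*(exp(8*I*pi/9))*conj(exp(-2*I*pi/3)) + 1*(exp(-8*I*pi/9))*conj(exp(2*I*pi/3)) + 1*(exp(-2*I*pi/3))*conj(1) + 1*(exp(-4*I*pi/9))*conj(exp(-2*I*pi/3)) + 1*(exp(-2*I*pi/9))*conj(exp(2*I*pi/3))
  = (1) + (exp(8*I*pi/9)) + (exp(-2*I*pi/9)) + (exp(2*I*pi/3)) + (exp(-4*I*pi/9)) + (exp(4*I*pi/9)) + (exp(-2*I*pi/3)) + (exp(2*I*pi/9)) + (exp(-8*I*pi/9))
  = 0.
(Exp terms are combined using exp(i*s)*conj(exp(i*t)) = exp(i*(s-t)), and sums of them are collapsed using the identity that for every m > 1 the m distinct m-th roots of unity sum to 0, e.g. 1 + exp(2*I*pi/3) + exp(-2*I*pi/3) = 0.)
Dividing by |G| = 9 gives 0/9 = 0, matching the row-orthogonality relation <chi_1, chi_6> = [chi_1 = chi_6].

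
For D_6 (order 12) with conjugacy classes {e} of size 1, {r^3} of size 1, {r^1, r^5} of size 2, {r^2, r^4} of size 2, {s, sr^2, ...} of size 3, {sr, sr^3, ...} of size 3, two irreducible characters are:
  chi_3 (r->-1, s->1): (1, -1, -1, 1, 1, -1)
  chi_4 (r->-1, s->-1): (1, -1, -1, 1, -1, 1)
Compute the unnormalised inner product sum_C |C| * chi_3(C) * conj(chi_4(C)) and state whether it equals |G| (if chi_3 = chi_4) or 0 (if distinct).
Sum = 0; so <chi_3, chi_4> = 0 (distinct irreducibles are orthogonal).

Proof sketch: Compute term by term over conjugacy classes (|C| * chi_3(C) * conj(chi_4(C))):
  1*(1)*conj(1) + 1*(-1)*conj(-1) + 2*(-1)*conj(-1) + 2*(1)*conj(1) + 3*(1)*conj(-1) + 3*(-1)*conj(1)
  = (1) + (1) + (2) + (2) + (-3) + (-3)
  = 0.
Dividing by |G| = 12 gives 0/12 = 0, matching the row-orthogonality relation <chi_3, chi_4> = [chi_3 = chi_4].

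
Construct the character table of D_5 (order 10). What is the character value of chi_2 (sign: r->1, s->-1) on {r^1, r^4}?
Conjugacy classes: {e} of size 1, {r^1, r^4} of size 2, {r^2, r^3} of size 2, {s, sr, ..., sr^4} of size 5.
Character table:
  irrep \ class              {e} (size 1)  {r^1, r^4} (size 2)  {r^2, r^3} (size 2)  {s, sr, ..., sr^4} (size 5)
  chi_1 (triv)               1             1                    1                    1                          
  chi_2 (sign: r->1, s->-1)  1             1                    1                    -1                         
  chi_3 (2d, j=1)            2             -1/2 + sqrt(5)/2     -sqrt(5)/2 - 1/2     0                          
  chi_4 (2d, j=2)            2             -sqrt(5)/2 - 1/2     -1/2 + sqrt(5)/2     0                          

Spot check: chi_2 (sign: r->1, s->-1) on {r^1, r^4} = 1.

Argument: D_5 has order 2*5 = 10 with 4 conjugacy classes, hence 4 irreducibles. Sum of squared dims 1 + 1 + 4 + 4 = 10 = |G|. Linear characters come from the abelianisation; the 2-dimensional irreps have character r^k -> 2*cos(2*pi*j*k/5), reflections -> 0.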